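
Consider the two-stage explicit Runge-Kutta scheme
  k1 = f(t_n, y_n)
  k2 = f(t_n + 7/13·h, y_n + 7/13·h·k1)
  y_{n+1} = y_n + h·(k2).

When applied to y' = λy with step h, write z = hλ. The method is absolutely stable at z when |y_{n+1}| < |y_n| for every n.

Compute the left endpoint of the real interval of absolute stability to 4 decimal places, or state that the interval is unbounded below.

Test eqn y'=λy, z=hλ:
  k1=λy_n ⇒ h·k1=z·y_n;  k2=λ(1+7/13z)y_n ⇒ h·k2=z(1+7/13z)y_n
  y_{n+1}/y_n = 1 + z(1+7/13z) = 1 + z + 7/13z²
  so R(z) = 1 + z + 7/13z².

Boundary: |R(x)|=1, x<0.
x=-0.66: |R|=0.5746
R=1: x+7/13x²=0 ⇒ x=−13/7=-1.8571; min R=1−1/(4·7/13)=0.5357>−1
Confirm numerically:
  x=-1.810: |R|=0.95405 <1
  x=-1.637: |R|=0.80595 <1
  x=-1.467: |R|=0.69182 <1
  x=-0.919: |R|=0.53576 <1
  x=-2.392: |R|=1.68890 >1
  x=-2.197: |R|=1.40205 >1
  x=-2.008: |R|=1.16311 >1
So |R|<1 on (-1.8571, 0).

left endpoint -1.8571.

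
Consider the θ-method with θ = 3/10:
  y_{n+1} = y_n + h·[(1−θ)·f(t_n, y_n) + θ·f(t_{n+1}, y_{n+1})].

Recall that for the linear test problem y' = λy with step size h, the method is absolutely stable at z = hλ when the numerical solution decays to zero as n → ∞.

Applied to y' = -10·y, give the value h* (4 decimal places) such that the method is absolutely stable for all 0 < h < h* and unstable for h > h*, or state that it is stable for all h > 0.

(-5.0000,0); λ=-10 ⇒ h* = (5)/10 = 0.5000.

Test eqn y'=λy, z=hλ:
  y_{n+1} = y_n + z·[7/10·y_n + 3/10·y_{n+1}] ⇒ (1 − 3/10z)y_{n+1} = (1 + 7/10z)y_n
  Hence R(z) = (1 + 7/10z)/(1 − 3/10z).

Solve |R(x)|<1 on ℝ⁻.
x=-1.36: |R|=0.0341
R=−1: 1+7/10x = −1+3/10x ⇒ -2/5x=2 ⇒ x=2/(-2/5)=-5.0000
Confirm numerically:
  x=-4.646: |R|=0.94085 <1
  x=-4.591: |R|=0.93118 <1
  x=-3.233: |R|=0.64120 <1
  x=-3.192: |R|=0.63057 <1
  x=-5.523: |R|=1.07874 >1
  x=-5.343: |R|=1.05271 >1
  x=-5.282: |R|=1.04364 >1
Interval (-5.0000, 0).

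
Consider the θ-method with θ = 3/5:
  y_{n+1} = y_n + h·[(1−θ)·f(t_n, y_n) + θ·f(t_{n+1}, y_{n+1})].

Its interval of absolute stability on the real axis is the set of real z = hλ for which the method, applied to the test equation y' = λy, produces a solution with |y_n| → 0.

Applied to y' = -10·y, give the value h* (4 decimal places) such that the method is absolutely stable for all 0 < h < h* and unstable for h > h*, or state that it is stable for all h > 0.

unbounded; (−∞, 0). Any h>0 works for λ=-10.

On y'=λy, z=hλ:
  y_{n+1} = y_n + z·[2/5·y_n + 3/5·y_{n+1}] ⇒ (1 − 3/5z)y_{n+1} = (1 + 2/5z)y_n
  Hence R(z) = (1 + 2/5z)/(1 − 3/5z).

Boundary: |R(x)|=1, x<0.
x=-1.77: |R|=0.1416
x=-2: |R|=0.0909
x=-10: |R|=0.4286
x=-100: |R|=0.6393
θ=3/5≥1/2 ⇒ |1+2/5x|<|1−3/5x| ∀x<0 ⇒ unbounded interval.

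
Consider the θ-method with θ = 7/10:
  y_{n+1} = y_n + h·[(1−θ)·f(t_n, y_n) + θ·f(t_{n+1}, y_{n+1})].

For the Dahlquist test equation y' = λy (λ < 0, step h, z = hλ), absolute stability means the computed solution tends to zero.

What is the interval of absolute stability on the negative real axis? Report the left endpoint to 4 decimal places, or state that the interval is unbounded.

On y'=λy, z=hλ:
  y_{n+1} = y_n + z·[3/10·y_n + 7/10·y_{n+1}] ⇒ (1 − 7/10z)y_{n+1} = (1 + 3/10z)y_n
  so R(z) = (1 + 3/10z)/(1 − 7/10z).

Find x<0 with |R(x)|<1.
x=-0.98: |R|=0.4187
x=-2: |R|=0.1667
x=-10: |R|=0.2500
x=-100: |R|=0.4085
θ=7/10≥1/2 ⇒ |1+3/10x|<|1−7/10x| ∀x<0 ⇒ unbounded interval.

unbounded; (−∞, 0).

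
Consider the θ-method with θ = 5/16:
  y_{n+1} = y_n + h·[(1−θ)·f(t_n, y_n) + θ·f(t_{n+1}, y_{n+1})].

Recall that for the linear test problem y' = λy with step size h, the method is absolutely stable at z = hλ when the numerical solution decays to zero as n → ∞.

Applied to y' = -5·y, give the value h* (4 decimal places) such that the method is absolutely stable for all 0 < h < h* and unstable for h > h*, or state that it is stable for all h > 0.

(-5.3333,0); λ=-5 ⇒ h* = (16/3)/5 = 1.0667.

With y'=λy (z=hλ):
  y_{n+1} = y_n + z·[11/16·y_n + 5/16·y_{n+1}] ⇒ (1 − 5/16z)y_{n+1} = (1 + 11/16z)y_n
  so R(z) = (1 + 11/16z)/(1 − 5/16z).

Boundary: |R(x)|=1, x<0.
x=-0.72: |R|=0.4122
R=−1: 1+11/16x = −1+5/16x ⇒ -3/8x=2 ⇒ x=2/(-3/8)=-5.3333
Confirm numerically:
  x=-2.909: |R|=0.52378 <1
  x=-2.875: |R|=0.51440 <1
  x=-2.409: |R|=0.37436 <1
  x=-5.659: |R|=1.04411 >1
  x=-5.497: |R|=1.02258 >1
  x=-5.368: |R|=1.00486 >1
Interval (-5.3333, 0).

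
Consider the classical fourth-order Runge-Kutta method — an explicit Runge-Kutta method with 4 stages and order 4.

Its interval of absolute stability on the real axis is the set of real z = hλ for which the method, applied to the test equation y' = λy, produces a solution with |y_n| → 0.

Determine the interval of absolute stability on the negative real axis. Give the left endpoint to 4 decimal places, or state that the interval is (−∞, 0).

(-2.7853, 0).

Test eqn y'=λy, z=hλ:
  order 4, 4-stage ⇒ R(z)=1+z+z^2/2+z^3/6+z^4/24
  (e.g. R(-1.74)=0.27773, |R|=0.27773)

Find x<0 with |R(x)|<1.
x=-1.74: |R|=0.2777
|R(-2.68)|=0.8525 |R(-2.37)|=0.5343 |R(-1.32)|=0.2944
Bisect:
  x_lo=-3.3404 |R|=2.2144  x_hi=-0.3273 |R|=0.7209
  mid=-1.83385 |R|=0.29102 →hi
  mid=-2.58713 |R|=0.74008 →hi
  mid=-2.96376 |R|=1.30415 →lo
  mid=-2.77544 |R|=0.98525 →hi
  mid=-2.86960 |R|=1.13473 →lo
  mid=-2.82252 |R|=1.05760 →lo
  mid=-2.79898 |R|=1.02084 →lo
  mid=-2.78721 |R|=1.00290 →lo
  mid=-2.78133 |R|=0.99404 →hi
  mid=-2.78427 |R|=0.99846 →hi
  ...
  [-2.78538,-2.78519] ⇒ x*=-2.7853
Interval (-2.7853, 0).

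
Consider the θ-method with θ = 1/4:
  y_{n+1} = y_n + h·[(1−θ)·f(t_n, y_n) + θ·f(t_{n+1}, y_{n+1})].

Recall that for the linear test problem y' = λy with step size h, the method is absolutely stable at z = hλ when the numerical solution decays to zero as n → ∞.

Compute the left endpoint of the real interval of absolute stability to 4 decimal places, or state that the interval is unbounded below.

With y'=λy (z=hλ):
  y_{n+1} = y_n + z·[3/4·y_n + 1/4·y_{n+1}] ⇒ (1 − 1/4z)y_{n+1} = (1 + 3/4z)y_n
  R(z) = (1 + 3/4z)/(1 − 1/4z).

Need |R(x)|<1, x<0.
x=-1.23: |R|=0.0593
R=−1: 1+3/4x = −1+1/4x ⇒ -1/2x=2 ⇒ x=2/(-1/2)=-4.0000
Confirm numerically:
  x=-3.526: |R|=0.87404 <1
  x=-2.637: |R|=0.58927 <1
  x=-2.359: |R|=0.48388 <1
  x=-2.127: |R|=0.38861 <1
  x=-4.313: |R|=1.07530 >1
  x=-4.195: |R|=1.04759 >1
  x=-4.034: |R|=1.00846 >1
So |R|<1 on (-4.0000, 0).

left endpoint -4.0000.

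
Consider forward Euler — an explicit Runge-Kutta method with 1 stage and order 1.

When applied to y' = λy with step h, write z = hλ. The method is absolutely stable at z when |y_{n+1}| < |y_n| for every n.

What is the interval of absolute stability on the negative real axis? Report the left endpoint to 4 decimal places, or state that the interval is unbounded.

Set f=λy, z=hλ:
  order 1, 1-stage ⇒ R(z)=1+z
  (e.g. R(-1.5)=-0.50000, |R|=0.50000)

Solve |R(x)|<1 on ℝ⁻.
x=-1.5: |R|=0.5000
|R(-2.06)|=1.0600 |R(-1.16)|=0.1600 |R(-0.61)|=0.3900
Bisect:
  x_lo=-2.3397 |R|=1.3397  x_hi=-0.2109 |R|=0.7891
  mid=-1.27529 |R|=0.27529 →hi
  mid=-1.80747 |R|=0.80747 →hi
  mid=-2.07356 |R|=1.07356 →lo
  mid=-1.94051 |R|=0.94051 →hi
  mid=-2.00704 |R|=1.00704 →lo
  mid=-1.97378 |R|=0.97378 →hi
  mid=-1.99041 |R|=0.99041 →hi
  mid=-1.99872 |R|=0.99872 →hi
  mid=-2.00288 |R|=1.00288 →lo
  mid=-2.00080 |R|=1.00080 →lo
  ...
  [-2.00002,-1.99989] ⇒ x*=-2.0000
Stable set (-2.0000, 0).

z∈(-2.0000,0).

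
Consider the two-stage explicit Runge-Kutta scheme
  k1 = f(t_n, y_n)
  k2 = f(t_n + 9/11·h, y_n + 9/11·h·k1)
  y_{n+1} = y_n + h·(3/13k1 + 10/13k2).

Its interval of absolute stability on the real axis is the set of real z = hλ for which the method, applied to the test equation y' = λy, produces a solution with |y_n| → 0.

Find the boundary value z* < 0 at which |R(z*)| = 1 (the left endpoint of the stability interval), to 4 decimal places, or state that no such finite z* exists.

With y'=λy (z=hλ):
  k1=λy_n ⇒ h·k1=z·y_n;  k2=λ(1+9/11z)y_n ⇒ h·k2=z(1+9/11z)y_n
  y_{n+1}/y_n = 1 + 3/13z + 10/13z(1+9/11z) = 1 + z + 90/143z²
  Hence R(z) = 1 + z + 90/143z².

Boundary: |R(x)|=1, x<0.
x=-1.61: |R|=1.0214
R=1: x+90/143x²=0 ⇒ x=−143/90=-1.5889; min R=1−1/(4·90/143)=0.6028>−1
Confirm numerically:
  x=-1.440: |R|=0.86506 <1
  x=-1.248: |R|=0.73225 <1
  x=-0.865: |R|=0.60591 <1
  x=-0.812: |R|=0.60297 <1
  x=-2.185: |R|=1.81976 >1
  x=-2.133: |R|=1.73044 >1
  x=-1.688: |R|=1.10529 >1
Stable set (-1.5889, 0).

left endpoint -1.5889.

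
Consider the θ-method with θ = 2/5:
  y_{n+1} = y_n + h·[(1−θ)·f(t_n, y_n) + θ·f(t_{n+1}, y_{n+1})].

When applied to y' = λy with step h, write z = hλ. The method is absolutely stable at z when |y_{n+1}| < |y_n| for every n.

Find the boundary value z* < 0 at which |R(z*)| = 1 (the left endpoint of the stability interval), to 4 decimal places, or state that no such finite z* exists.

left endpoint -10.0000.

On y'=λy, z=hλ:
  y_{n+1} = y_n + z·[3/5·y_n + 2/5·y_{n+1}] ⇒ (1 − 2/5z)y_{n+1} = (1 + 3/5z)y_n
  Hence R(z) = (1 + 3/5z)/(1 − 2/5z).

Need |R(x)|<1, x<0.
x=-1.67: |R|=0.0012
R=−1: 1+3/5x = −1+2/5x ⇒ -1/5x=2 ⇒ x=2/(-1/5)=-10.0000
Confirm numerically:
  x=-8.551: |R|=0.93444 <1
  x=-7.696: |R|=0.88701 <1
  x=-4.718: |R|=0.63411 <1
  x=-10.593: |R|=1.02265 >1
  x=-10.586: |R|=1.02239 >1
  x=-10.179: |R|=1.00706 >1
Stable set (-10.0000, 0).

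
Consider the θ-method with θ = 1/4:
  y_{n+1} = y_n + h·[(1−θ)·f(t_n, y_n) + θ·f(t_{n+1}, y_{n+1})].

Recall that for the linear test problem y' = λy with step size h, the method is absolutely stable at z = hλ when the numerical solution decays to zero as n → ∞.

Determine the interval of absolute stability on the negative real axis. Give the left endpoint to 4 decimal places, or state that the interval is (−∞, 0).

(-4.0000, 0).

With y'=λy (z=hλ):
  y_{n+1} = y_n + z·[3/4·y_n + 1/4·y_{n+1}] ⇒ (1 − 1/4z)y_{n+1} = (1 + 3/4z)y_n
  Hence R(z) = (1 + 3/4z)/(1 − 1/4z).

Boundary: |R(x)|=1, x<0.
x=-1.54: |R|=0.1119
R=−1: 1+3/4x = −1+1/4x ⇒ -1/2x=2 ⇒ x=2/(-1/2)=-4.0000
Confirm numerically:
  x=-3.717: |R|=0.92666 <1
  x=-3.459: |R|=0.85494 <1
  x=-1.979: |R|=0.32397 <1
  x=-4.503: |R|=1.11831 >1
  x=-4.327: |R|=1.07854 >1
  x=-4.239: |R|=1.05802 >1
Stable set (-4.0000, 0).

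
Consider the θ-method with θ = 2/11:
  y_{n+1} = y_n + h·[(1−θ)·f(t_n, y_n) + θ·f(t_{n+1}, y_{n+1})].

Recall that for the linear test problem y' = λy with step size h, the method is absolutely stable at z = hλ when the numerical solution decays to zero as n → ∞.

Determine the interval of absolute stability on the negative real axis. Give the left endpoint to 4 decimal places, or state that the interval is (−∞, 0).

On y'=λy, z=hλ:
  y_{n+1} = y_n + z·[9/11·y_n + 2/11·y_{n+1}] ⇒ (1 − 2/11z)y_{n+1} = (1 + 9/11z)y_n
  ⇒ R(z) = (1 + 9/11z)/(1 − 2/11z).

Need |R(x)|<1, x<0.
x=-0.53: |R|=0.5166
R=−1: 1+9/11x = −1+2/11x ⇒ -7/11x=2 ⇒ x=2/(-7/11)=-3.1429
Confirm numerically:
  x=-2.903: |R|=0.90010 <1
  x=-2.632: |R|=0.78013 <1
  x=-2.357: |R|=0.64993 <1
  x=-2.279: |R|=0.61133 <1
  x=-3.520: |R|=1.14634 >1
  x=-3.467: |R|=1.12652 >1
  x=-3.294: |R|=1.06015 >1
Stable set (-3.1429, 0).

(-3.1429, 0).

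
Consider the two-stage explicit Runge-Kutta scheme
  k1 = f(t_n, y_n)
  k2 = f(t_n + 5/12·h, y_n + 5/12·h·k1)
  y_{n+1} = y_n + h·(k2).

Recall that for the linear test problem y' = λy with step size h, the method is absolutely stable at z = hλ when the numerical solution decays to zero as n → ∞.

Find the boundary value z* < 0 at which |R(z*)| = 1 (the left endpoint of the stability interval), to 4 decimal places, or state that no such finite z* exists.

On y'=λy, z=hλ:
  k1=λy_n ⇒ h·k1=z·y_n;  k2=λ(1+5/12z)y_n ⇒ h·k2=z(1+5/12z)y_n
  y_{n+1}/y_n = 1 + z(1+5/12z) = 1 + z + 5/12z²
  R(z) = 1 + z + 5/12z².

Boundary: |R(x)|=1, x<0.
x=-0.41: |R|=0.6600
R=1: x+5/12x²=0 ⇒ x=−12/5=-2.4000; min R=1−1/(4·5/12)=0.4000>−1
Confirm numerically:
  x=-2.051: |R|=0.70175 <1
  x=-1.763: |R|=0.53207 <1
  x=-1.664: |R|=0.48971 <1
  x=-2.987: |R|=1.73057 >1
  x=-2.924: |R|=1.63841 >1
Stable set (-2.4000, 0).

z* = -2.4000.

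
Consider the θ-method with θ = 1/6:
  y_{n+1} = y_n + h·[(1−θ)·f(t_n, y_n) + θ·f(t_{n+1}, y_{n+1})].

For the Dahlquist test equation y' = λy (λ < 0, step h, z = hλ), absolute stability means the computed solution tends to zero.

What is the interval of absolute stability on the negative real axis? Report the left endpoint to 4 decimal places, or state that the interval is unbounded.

Test eqn y'=λy, z=hλ:
  y_{n+1} = y_n + z·[5/6·y_n + 1/6·y_{n+1}] ⇒ (1 − 1/6z)y_{n+1} = (1 + 5/6z)y_n
  Hence R(z) = (1 + 5/6z)/(1 − 1/6z).

Need |R(x)|<1, x<0.
x=-1.5: |R|=0.2000
R=−1: 1+5/6x = −1+1/6x ⇒ -2/3x=2 ⇒ x=2/(-2/3)=-3.0000
Confirm numerically:
  x=-1.846: |R|=0.41167 <1
  x=-1.827: |R|=0.40054 <1
  x=-1.209: |R|=0.00624 <1
  x=-3.595: |R|=1.24805 >1
  x=-3.592: |R|=1.24687 >1
Interval (-3.0000, 0).

(-3.0000, 0).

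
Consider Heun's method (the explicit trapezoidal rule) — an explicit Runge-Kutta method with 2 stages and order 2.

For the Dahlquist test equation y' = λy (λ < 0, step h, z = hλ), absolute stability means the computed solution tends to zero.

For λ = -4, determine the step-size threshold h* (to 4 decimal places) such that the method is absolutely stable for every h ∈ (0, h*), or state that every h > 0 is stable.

(-2.0000,0); λ=-4 ⇒ h* = 0.5000.

On y'=λy, z=hλ:
  order 2, 2-stage ⇒ R(z)=1+z+z^2/2
  (e.g. R(-1.07)=0.50245, |R|=0.50245)

Need |R(x)|<1, x<0.
x=-1.07: |R|=0.5025
|R(-2.27)|=1.3064 |R(-1.08)|=0.5032 |R(-0.55)|=0.6013
Bisect:
  x_lo=-2.7875 |R|=2.0975  x_hi=-0.2657 |R|=0.7696
  mid=-1.52658 |R|=0.63864 →hi
  mid=-2.15703 |R|=1.16936 →lo
  mid=-1.84180 |R|=0.85432 →hi
  mid=-1.99942 |R|=0.99942 →hi
  mid=-2.07822 |R|=1.08128 →lo
  mid=-2.03882 |R|=1.03957 →lo
  mid=-2.01912 |R|=1.01930 →lo
  mid=-2.00927 |R|=1.00931 →lo
  mid=-2.00434 |R|=1.00435 →lo
  mid=-2.00188 |R|=1.00188 →lo
  ...
  [-2.00003,-1.99988] ⇒ x*=-2.0000
Interval (-2.0000, 0).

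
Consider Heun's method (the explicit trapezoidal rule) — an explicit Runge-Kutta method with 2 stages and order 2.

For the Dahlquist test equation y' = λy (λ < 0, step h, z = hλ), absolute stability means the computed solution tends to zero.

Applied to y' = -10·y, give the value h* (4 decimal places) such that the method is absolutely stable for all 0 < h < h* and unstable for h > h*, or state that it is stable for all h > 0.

With y'=λy (z=hλ):
  order 2, 2-stage ⇒ R(z)=1+z+z^2/2
  (e.g. R(-1.33)=0.55445, |R|=0.55445)

Solve |R(x)|<1 on ℝ⁻.
x=-1.33: |R|=0.5544
|R(-1.63)|=0.6985 |R(-1.41)|=0.5840 |R(-1.38)|=0.5722
Bisect:
  x_lo=-2.4775 |R|=1.5915  x_hi=-0.3509 |R|=0.7106
  mid=-1.41421 |R|=0.58578 →hi
  mid=-1.94584 |R|=0.94731 →hi
  mid=-2.21166 |R|=1.23406 →lo
  mid=-2.07875 |R|=1.08185 →lo
  mid=-2.01229 |R|=1.01237 →lo
  mid=-1.97907 |R|=0.97929 →hi
  mid=-1.99568 |R|=0.99569 →hi
  mid=-2.00399 |R|=1.00400 →lo
  mid=-1.99983 |R|=0.99983 →hi
  ...
  [-2.00009,-1.99996] ⇒ x*=-2.0000
Interval (-2.0000, 0).

(-2.0000,0); λ=-10 ⇒ h* = 0.2000.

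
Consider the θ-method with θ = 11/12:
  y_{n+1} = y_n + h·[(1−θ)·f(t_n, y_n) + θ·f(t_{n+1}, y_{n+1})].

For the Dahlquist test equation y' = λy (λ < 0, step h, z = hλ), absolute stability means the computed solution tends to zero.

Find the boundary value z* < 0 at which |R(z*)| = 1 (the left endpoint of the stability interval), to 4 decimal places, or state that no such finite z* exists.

(−∞, 0) — no finite endpoint.

Test eqn y'=λy, z=hλ:
  y_{n+1} = y_n + z·[1/12·y_n + 11/12·y_{n+1}] ⇒ (1 − 11/12z)y_{n+1} = (1 + 1/12z)y_n
  R(z) = (1 + 1/12z)/(1 − 11/12z).

Need |R(x)|<1, x<0.
x=-1.12: |R|=0.4474
x=-2: |R|=0.2941
x=-10: |R|=0.0164
x=-100: |R|=0.0791
θ=11/12≥1/2 ⇒ |1+1/12x|<|1−11/12x| ∀x<0 ⇒ interval (−∞,0).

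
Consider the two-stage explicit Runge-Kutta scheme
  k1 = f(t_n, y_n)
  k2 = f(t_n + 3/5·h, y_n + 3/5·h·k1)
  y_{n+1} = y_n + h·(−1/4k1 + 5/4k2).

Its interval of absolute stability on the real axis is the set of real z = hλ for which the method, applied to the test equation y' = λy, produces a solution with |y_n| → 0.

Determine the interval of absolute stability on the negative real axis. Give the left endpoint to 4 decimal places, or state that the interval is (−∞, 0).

(-1.3333, 0).

On y'=λy, z=hλ:
  k1=λy_n ⇒ h·k1=z·y_n;  k2=λ(1+3/5z)y_n ⇒ h·k2=z(1+3/5z)y_n
  y_{n+1}/y_n = 1 − 1/4z + 5/4z(1+3/5z) = 1 + z + 3/4z²
  so R(z) = 1 + z + 3/4z².

Solve |R(x)|<1 on ℝ⁻.
x=-1.59: |R|=1.3061
R=1: x+3/4x²=0 ⇒ x=−4/3=-1.3333; min R=1−1/(4·3/4)=0.6667>−1
Confirm numerically:
  x=-1.178: |R|=0.86276 <1
  x=-0.890: |R|=0.70408 <1
  x=-0.724: |R|=0.66913 <1
  x=-0.596: |R|=0.67041 <1
  x=-1.924: |R|=1.85233 >1
  x=-1.480: |R|=1.16280 >1
  x=-1.362: |R|=1.02928 >1
Stable set (-1.3333, 0).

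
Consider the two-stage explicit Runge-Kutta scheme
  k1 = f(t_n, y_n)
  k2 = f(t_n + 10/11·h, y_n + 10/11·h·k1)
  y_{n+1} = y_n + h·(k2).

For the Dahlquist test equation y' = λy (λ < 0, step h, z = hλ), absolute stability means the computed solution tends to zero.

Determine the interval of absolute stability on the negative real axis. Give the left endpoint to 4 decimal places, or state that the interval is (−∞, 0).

Test eqn y'=λy, z=hλ:
  k1=λy_n ⇒ h·k1=z·y_n;  k2=λ(1+10/11z)y_n ⇒ h·k2=z(1+10/11z)y_n
  y_{n+1}/y_n = 1 + z(1+10/11z) = 1 + z + 10/11z²
  Hence R(z) = 1 + z + 10/11z².

Need |R(x)|<1, x<0.
x=-0.71: |R|=0.7483
R=1: x+10/11x²=0 ⇒ x=−11/10=-1.1000; min R=1−1/(4·10/11)=0.7250>−1
Confirm numerically:
  x=-1.073: |R|=0.97366 <1
  x=-0.994: |R|=0.90421 <1
  x=-0.969: |R|=0.88460 <1
  x=-1.624: |R|=1.77361 >1
  x=-1.588: |R|=1.70449 >1
  x=-1.436: |R|=1.43863 >1
So |R|<1 on (-1.1000, 0).

(-1.1000, 0).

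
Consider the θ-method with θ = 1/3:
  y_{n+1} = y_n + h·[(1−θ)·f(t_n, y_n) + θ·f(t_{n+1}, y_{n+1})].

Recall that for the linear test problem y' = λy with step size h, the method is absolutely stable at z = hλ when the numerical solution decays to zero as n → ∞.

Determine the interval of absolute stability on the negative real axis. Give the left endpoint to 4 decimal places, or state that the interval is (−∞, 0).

On y'=λy, z=hλ:
  y_{n+1} = y_n + z·[2/3·y_n + 1/3·y_{n+1}] ⇒ (1 − 1/3z)y_{n+1} = (1 + 2/3z)y_n
  Hence R(z) = (1 + 2/3z)/(1 − 1/3z).

Find x<0 with |R(x)|<1.
x=-1.27: |R|=0.1077
R=−1: 1+2/3x = −1+1/3x ⇒ -1/3x=2 ⇒ x=2/(-1/3)=-6.0000
Confirm numerically:
  x=-4.347: |R|=0.77501 <1
  x=-3.996: |R|=0.71355 <1
  x=-3.881: |R|=0.69205 <1
  x=-6.389: |R|=1.04143 >1
  x=-6.035: |R|=1.00387 >1
So |R|<1 on (-6.0000, 0).

z∈(-6.0000,0).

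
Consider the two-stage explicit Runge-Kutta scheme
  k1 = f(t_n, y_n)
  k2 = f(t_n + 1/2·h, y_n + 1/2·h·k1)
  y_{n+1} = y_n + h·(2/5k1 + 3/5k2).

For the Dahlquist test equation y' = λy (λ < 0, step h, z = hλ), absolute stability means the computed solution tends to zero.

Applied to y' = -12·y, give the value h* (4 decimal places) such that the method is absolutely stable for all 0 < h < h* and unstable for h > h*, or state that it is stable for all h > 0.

Set f=λy, z=hλ:
  k1=λy_n ⇒ h·k1=z·y_n;  k2=λ(1+1/2z)y_n ⇒ h·k2=z(1+1/2z)y_n
  y_{n+1}/y_n = 1 + 2/5z + 3/5z(1+1/2z) = 1 + z + 3/10z²
  so R(z) = 1 + z + 3/10z².

Need |R(x)|<1, x<0.
x=-1.65: |R|=0.1667
R=1: x+3/10x²=0 ⇒ x=−10/3=-3.3333; min R=1−1/(4·3/10)=0.1667>−1
Confirm numerically:
  x=-2.838: |R|=0.57827 <1
  x=-2.614: |R|=0.43590 <1
  x=-1.778: |R|=0.17039 <1
  x=-1.663: |R|=0.16667 <1
  x=-3.854: |R|=1.60199 >1
  x=-3.495: |R|=1.16951 >1
Stable set (-3.3333, 0).

(-3.3333,0); λ=-12 ⇒ h* = (10/3)/12 = 0.2778.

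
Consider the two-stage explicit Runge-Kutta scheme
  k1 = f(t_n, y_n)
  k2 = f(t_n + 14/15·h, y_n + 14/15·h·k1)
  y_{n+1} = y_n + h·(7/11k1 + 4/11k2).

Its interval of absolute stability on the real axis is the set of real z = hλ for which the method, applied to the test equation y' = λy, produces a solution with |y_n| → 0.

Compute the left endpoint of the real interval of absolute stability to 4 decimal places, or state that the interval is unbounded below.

z* = -2.9464.

Test eqn y'=λy, z=hλ:
  k1=λy_n ⇒ h·k1=z·y_n;  k2=λ(1+14/15z)y_n ⇒ h·k2=z(1+14/15z)y_n
  y_{n+1}/y_n = 1 + 7/11z + 4/11z(1+14/15z) = 1 + z + 56/165z²
  ⇒ R(z) = 1 + z + 56/165z².

Solve |R(x)|<1 on ℝ⁻.
x=-0.31: |R|=0.7226
R=1: x+56/165x²=0 ⇒ x=−165/56=-2.9464; min R=1−1/(4·56/165)=0.2634>−1
Confirm numerically:
  x=-2.655: |R|=0.73740 <1
  x=-2.218: |R|=0.45166 <1
  x=-1.607: |R|=0.26947 <1
  x=-1.379: |R|=0.26641 <1
  x=-3.541: |R|=1.71455 >1
  x=-3.273: |R|=1.36277 >1
Interval (-2.9464, 0).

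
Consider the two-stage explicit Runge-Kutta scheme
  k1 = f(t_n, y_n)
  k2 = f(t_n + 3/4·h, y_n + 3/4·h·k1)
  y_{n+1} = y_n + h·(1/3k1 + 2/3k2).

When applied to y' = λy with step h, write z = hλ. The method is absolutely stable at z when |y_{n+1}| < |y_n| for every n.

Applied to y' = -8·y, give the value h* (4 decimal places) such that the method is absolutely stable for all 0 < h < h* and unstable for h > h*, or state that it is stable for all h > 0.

(-2.0000,0); λ=-8 ⇒ h* = (2)/8 = 0.2500.

On y'=λy, z=hλ:
  k1=λy_n ⇒ h·k1=z·y_n;  k2=λ(1+3/4z)y_n ⇒ h·k2=z(1+3/4z)y_n
  y_{n+1}/y_n = 1 + 1/3z + 2/3z(1+3/4z) = 1 + z + 1/2z²
  so R(z) = 1 + z + 1/2z².

Boundary: |R(x)|=1, x<0.
x=-1.11: |R|=0.5060
R=1: x+1/2x²=0 ⇒ x=−2=-2.0000; min R=1−1/(4·1/2)=0.5000>−1
Confirm numerically:
  x=-1.681: |R|=0.73188 <1
  x=-1.272: |R|=0.53699 <1
  x=-1.102: |R|=0.50520 <1
  x=-2.285: |R|=1.32561 >1
  x=-2.153: |R|=1.16470 >1
So |R|<1 on (-2.0000, 0).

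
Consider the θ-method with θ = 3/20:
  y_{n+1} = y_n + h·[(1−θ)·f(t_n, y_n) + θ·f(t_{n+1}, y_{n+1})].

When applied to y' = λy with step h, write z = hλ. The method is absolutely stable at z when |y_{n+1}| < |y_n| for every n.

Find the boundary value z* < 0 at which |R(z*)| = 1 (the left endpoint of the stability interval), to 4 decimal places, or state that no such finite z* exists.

z* = -2.8571.

Set f=λy, z=hλ:
  y_{n+1} = y_n + z·[17/20·y_n + 3/20·y_{n+1}] ⇒ (1 − 3/20z)y_{n+1} = (1 + 17/20z)y_n
  Hence R(z) = (1 + 17/20z)/(1 − 3/20z).

Solve |R(x)|<1 on ℝ⁻.
x=-0.53: |R|=0.5090
R=−1: 1+17/20x = −1+3/20x ⇒ -7/10x=2 ⇒ x=2/(-7/10)=-2.8571
Confirm numerically:
  x=-2.017: |R|=0.54850 <1
  x=-1.950: |R|=0.50870 <1
  x=-1.307: |R|=0.09276 <1
  x=-3.175: |R|=1.15072 >1
  x=-3.135: |R|=1.13229 >1
  x=-3.090: |R|=1.11138 >1
So |R|<1 on (-2.8571, 0).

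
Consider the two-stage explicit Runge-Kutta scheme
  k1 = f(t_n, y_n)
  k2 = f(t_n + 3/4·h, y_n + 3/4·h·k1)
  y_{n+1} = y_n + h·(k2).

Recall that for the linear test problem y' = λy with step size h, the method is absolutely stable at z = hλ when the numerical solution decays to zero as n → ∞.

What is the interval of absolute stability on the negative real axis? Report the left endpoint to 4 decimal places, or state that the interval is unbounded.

z∈(-1.3333,0).

With y'=λy (z=hλ):
  k1=λy_n ⇒ h·k1=z·y_n;  k2=λ(1+3/4z)y_n ⇒ h·k2=z(1+3/4z)y_n
  y_{n+1}/y_n = 1 + z(1+3/4z) = 1 + z + 3/4z²
  ⇒ R(z) = 1 + z + 3/4z².

Need |R(x)|<1, x<0.
x=-1.6: |R|=1.3200
R=1: x+3/4x²=0 ⇒ x=−4/3=-1.3333; min R=1−1/(4·3/4)=0.6667>−1
Confirm numerically:
  x=-0.689: |R|=0.66704 <1
  x=-0.618: |R|=0.66844 <1
  x=-0.556: |R|=0.67585 <1
  x=-1.845: |R|=1.70802 >1
  x=-1.676: |R|=1.43073 >1
  x=-1.640: |R|=1.37720 >1
So |R|<1 on (-1.3333, 0).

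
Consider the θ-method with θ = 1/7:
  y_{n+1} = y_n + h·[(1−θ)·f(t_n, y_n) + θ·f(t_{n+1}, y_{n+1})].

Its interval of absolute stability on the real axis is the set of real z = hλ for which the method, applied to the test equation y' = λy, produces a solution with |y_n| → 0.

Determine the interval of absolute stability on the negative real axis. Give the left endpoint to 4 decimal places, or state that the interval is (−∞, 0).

Test eqn y'=λy, z=hλ:
  y_{n+1} = y_n + z·[6/7·y_n + 1/7·y_{n+1}] ⇒ (1 − 1/7z)y_{n+1} = (1 + 6/7z)y_n
  ⇒ R(z) = (1 + 6/7z)/(1 − 1/7z).

Solve |R(x)|<1 on ℝ⁻.
x=-0.85: |R|=0.2420
R=−1: 1+6/7x = −1+1/7x ⇒ -5/7x=2 ⇒ x=2/(-5/7)=-2.8000
Confirm numerically:
  x=-2.625: |R|=0.90909 <1
  x=-2.288: |R|=0.72438 <1
  x=-2.279: |R|=0.71926 <1
  x=-1.795: |R|=0.42865 <1
  x=-3.382: |R|=1.28029 >1
  x=-3.006: |R|=1.10294 >1
Stable set (-2.8000, 0).

(-2.8000, 0).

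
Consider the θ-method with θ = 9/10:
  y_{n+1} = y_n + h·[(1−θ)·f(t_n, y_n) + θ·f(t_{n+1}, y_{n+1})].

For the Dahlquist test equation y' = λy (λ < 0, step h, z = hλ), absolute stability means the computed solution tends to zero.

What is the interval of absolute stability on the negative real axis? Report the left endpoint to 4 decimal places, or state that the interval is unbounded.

interval (−∞, 0).

With y'=λy (z=hλ):
  y_{n+1} = y_n + z·[1/10·y_n + 9/10·y_{n+1}] ⇒ (1 − 9/10z)y_{n+1} = (1 + 1/10z)y_n
  Hence R(z) = (1 + 1/10z)/(1 − 9/10z).

Solve |R(x)|<1 on ℝ⁻.
x=-1.66: |R|=0.3344
x=-2: |R|=0.2857
x=-10: |R|=0.0000
x=-100: |R|=0.0989
θ=9/10≥1/2 ⇒ |1+1/10x|<|1−9/10x| ∀x<0 ⇒ unbounded interval.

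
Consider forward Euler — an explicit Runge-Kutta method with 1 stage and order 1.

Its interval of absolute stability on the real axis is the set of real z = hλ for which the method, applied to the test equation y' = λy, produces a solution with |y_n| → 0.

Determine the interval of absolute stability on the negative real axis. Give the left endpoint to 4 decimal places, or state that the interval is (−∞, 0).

Set f=λy, z=hλ:
  order 1, 1-stage ⇒ R(z)=1+z
  (e.g. R(-1.2)=-0.20000, |R|=0.20000)

Boundary: |R(x)|=1, x<0.
x=-1.2: |R|=0.2000
|R(-2.22)|=1.2200 |R(-1.83)|=0.8300 |R(-1.08)|=0.0800
Bisect:
  x_lo=-2.4501 |R|=1.4501  x_hi=-0.2024 |R|=0.7976
  mid=-1.32626 |R|=0.32626 →hi
  mid=-1.88818 |R|=0.88818 →hi
  mid=-2.16914 |R|=1.16914 →lo
  mid=-2.02866 |R|=1.02866 →lo
  mid=-1.95842 |R|=0.95842 →hi
  mid=-1.99354 |R|=0.99354 →hi
  mid=-2.01110 |R|=1.01110 →lo
  mid=-2.00232 |R|=1.00232 →lo
  ...
  [-2.00013,-1.99999] ⇒ x*=-2.0000
So |R|<1 on (-2.0000, 0).

z∈(-2.0000,0).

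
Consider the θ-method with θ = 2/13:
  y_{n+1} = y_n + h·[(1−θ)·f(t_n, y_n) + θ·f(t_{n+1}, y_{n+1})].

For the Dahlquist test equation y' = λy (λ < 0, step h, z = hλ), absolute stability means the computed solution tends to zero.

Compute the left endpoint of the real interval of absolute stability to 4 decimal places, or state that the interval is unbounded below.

With y'=λy (z=hλ):
  y_{n+1} = y_n + z·[11/13·y_n + 2/13·y_{n+1}] ⇒ (1 − 2/13z)y_{n+1} = (1 + 11/13z)y_n
  ⇒ R(z) = (1 + 11/13z)/(1 − 2/13z).

Solve |R(x)|<1 on ℝ⁻.
x=-1.23: |R|=0.0343
R=−1: 1+11/13x = −1+2/13x ⇒ -9/13x=2 ⇒ x=2/(-9/13)=-2.8889
Confirm numerically:
  x=-2.650: |R|=0.88251 <1
  x=-2.282: |R|=0.68902 <1
  x=-1.208: |R|=0.01868 <1
  x=-1.177: |R|=0.00345 <1
  x=-3.093: |R|=1.09575 >1
  x=-3.064: |R|=1.08239 >1
Interval (-2.8889, 0).

z* = -2.8889.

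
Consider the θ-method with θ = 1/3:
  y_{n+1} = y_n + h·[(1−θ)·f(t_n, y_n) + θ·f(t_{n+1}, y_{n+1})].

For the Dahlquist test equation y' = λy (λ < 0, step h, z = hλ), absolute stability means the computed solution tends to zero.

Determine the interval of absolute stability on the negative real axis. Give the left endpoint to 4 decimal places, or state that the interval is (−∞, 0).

On y'=λy, z=hλ:
  y_{n+1} = y_n + z·[2/3·y_n + 1/3·y_{n+1}] ⇒ (1 − 1/3z)y_{n+1} = (1 + 2/3z)y_n
  R(z) = (1 + 2/3z)/(1 − 1/3z).

Solve |R(x)|<1 on ℝ⁻.
x=-0.36: |R|=0.6786
R=−1: 1+2/3x = −1+1/3x ⇒ -1/3x=2 ⇒ x=2/(-1/3)=-6.0000
Confirm numerically:
  x=-5.522: |R|=0.94391 <1
  x=-4.387: |R|=0.78164 <1
  x=-3.354: |R|=0.58357 <1
  x=-2.769: |R|=0.43994 <1
  x=-6.556: |R|=1.05818 >1
  x=-6.103: |R|=1.01131 >1
  x=-6.082: |R|=1.00903 >1
Stable set (-6.0000, 0).

z∈(-6.0000,0).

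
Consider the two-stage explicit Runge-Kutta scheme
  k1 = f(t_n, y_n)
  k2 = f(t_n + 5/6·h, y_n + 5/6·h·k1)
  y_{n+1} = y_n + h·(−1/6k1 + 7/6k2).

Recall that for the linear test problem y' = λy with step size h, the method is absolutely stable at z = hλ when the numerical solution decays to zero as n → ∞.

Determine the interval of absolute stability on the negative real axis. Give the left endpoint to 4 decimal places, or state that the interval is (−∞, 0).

z∈(-1.0286,0).

With y'=λy (z=hλ):
  k1=λy_n ⇒ h·k1=z·y_n;  k2=λ(1+5/6z)y_n ⇒ h·k2=z(1+5/6z)y_n
  y_{n+1}/y_n = 1 − 1/6z + 7/6z(1+5/6z) = 1 + z + 35/36z²
  R(z) = 1 + z + 35/36z².

Solve |R(x)|<1 on ℝ⁻.
x=-1.75: |R|=2.2274
R=1: x+35/36x²=0 ⇒ x=−36/35=-1.0286; min R=1−1/(4·35/36)=0.7429>−1
Confirm numerically:
  x=-0.925: |R|=0.90686 <1
  x=-0.806: |R|=0.82559 <1
  x=-0.505: |R|=0.74294 <1
  x=-1.564: |R|=1.81415 >1
  x=-1.478: |R|=1.64580 >1
  x=-1.416: |R|=1.53336 >1
Interval (-1.0286, 0).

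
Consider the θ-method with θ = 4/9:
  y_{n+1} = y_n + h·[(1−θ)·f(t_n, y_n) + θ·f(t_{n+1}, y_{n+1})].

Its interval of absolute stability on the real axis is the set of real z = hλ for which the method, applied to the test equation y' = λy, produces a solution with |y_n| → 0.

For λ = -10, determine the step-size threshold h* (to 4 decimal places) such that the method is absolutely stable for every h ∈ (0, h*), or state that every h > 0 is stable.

(-18.0000,0); λ=-10 ⇒ h* = (18)/10 = 1.8000.

Set f=λy, z=hλ:
  y_{n+1} = y_n + z·[5/9·y_n + 4/9·y_{n+1}] ⇒ (1 − 4/9z)y_{n+1} = (1 + 5/9z)y_n
  R(z) = (1 + 5/9z)/(1 − 4/9z).

Solve |R(x)|<1 on ℝ⁻.
x=-1.07: |R|=0.2748
R=−1: 1+5/9x = −1+4/9x ⇒ -1/9x=2 ⇒ x=2/(-1/9)=-18.0000
Confirm numerically:
  x=-15.197: |R|=0.95984 <1
  x=-12.304: |R|=0.90216 <1
  x=-9.325: |R|=0.81263 <1
  x=-18.478: |R|=1.00577 >1
  x=-18.417: |R|=1.00504 >1
Stable set (-18.0000, 0).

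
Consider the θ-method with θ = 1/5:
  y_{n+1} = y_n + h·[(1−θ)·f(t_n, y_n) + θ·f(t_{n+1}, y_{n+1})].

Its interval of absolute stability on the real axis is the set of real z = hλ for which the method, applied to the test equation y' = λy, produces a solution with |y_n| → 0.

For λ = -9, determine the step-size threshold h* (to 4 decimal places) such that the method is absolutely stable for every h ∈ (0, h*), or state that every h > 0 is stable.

(-3.3333,0); λ=-9 ⇒ h* = (10/3)/9 = 0.3704.

With y'=λy (z=hλ):
  y_{n+1} = y_n + z·[4/5·y_n + 1/5·y_{n+1}] ⇒ (1 − 1/5z)y_{n+1} = (1 + 4/5z)y_n
  ⇒ R(z) = (1 + 4/5z)/(1 − 1/5z).

Boundary: |R(x)|=1, x<0.
x=-1.49: |R|=0.1479
R=−1: 1+4/5x = −1+1/5x ⇒ -3/5x=2 ⇒ x=2/(-3/5)=-3.3333
Confirm numerically:
  x=-3.116: |R|=0.91966 <1
  x=-3.083: |R|=0.90709 <1
  x=-2.567: |R|=0.69618 <1
  x=-2.113: |R|=0.48531 <1
  x=-3.575: |R|=1.08455 >1
  x=-3.369: |R|=1.01279 >1
Interval (-3.3333, 0).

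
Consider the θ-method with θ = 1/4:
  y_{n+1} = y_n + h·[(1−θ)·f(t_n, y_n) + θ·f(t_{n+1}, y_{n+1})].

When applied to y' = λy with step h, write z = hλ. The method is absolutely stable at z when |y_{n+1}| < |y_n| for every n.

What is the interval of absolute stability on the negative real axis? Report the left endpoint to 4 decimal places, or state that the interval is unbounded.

z∈(-4.0000,0).

Test eqn y'=λy, z=hλ:
  y_{n+1} = y_n + z·[3/4·y_n + 1/4·y_{n+1}] ⇒ (1 − 1/4z)y_{n+1} = (1 + 3/4z)y_n
  so R(z) = (1 + 3/4z)/(1 − 1/4z).

Solve |R(x)|<1 on ℝ⁻.
x=-0.49: |R|=0.5635
R=−1: 1+3/4x = −1+1/4x ⇒ -1/2x=2 ⇒ x=2/(-1/2)=-4.0000
Confirm numerically:
  x=-3.914: |R|=0.97827 <1
  x=-2.942: |R|=0.69519 <1
  x=-2.873: |R|=0.67205 <1
  x=-4.177: |R|=1.04329 >1
  x=-4.109: |R|=1.02688 >1
Interval (-4.0000, 0).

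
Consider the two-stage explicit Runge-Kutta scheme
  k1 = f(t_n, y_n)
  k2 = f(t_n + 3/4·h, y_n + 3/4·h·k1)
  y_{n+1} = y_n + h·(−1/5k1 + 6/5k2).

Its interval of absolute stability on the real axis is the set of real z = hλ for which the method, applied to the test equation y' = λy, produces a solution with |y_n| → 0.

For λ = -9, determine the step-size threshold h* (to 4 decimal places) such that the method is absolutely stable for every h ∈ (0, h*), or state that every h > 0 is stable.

With y'=λy (z=hλ):
  k1=λy_n ⇒ h·k1=z·y_n;  k2=λ(1+3/4z)y_n ⇒ h·k2=z(1+3/4z)y_n
  y_{n+1}/y_n = 1 − 1/5z + 6/5z(1+3/4z) = 1 + z + 9/10z²
  so R(z) = 1 + z + 9/10z².

Find x<0 with |R(x)|<1.
x=-0.95: |R|=0.8622
R=1: x+9/10x²=0 ⇒ x=−10/9=-1.1111; min R=1−1/(4·9/10)=0.7222>−1
Confirm numerically:
  x=-0.998: |R|=0.89840 <1
  x=-0.751: |R|=0.75660 <1
  x=-0.470: |R|=0.72881 <1
  x=-1.674: |R|=1.84805 >1
  x=-1.137: |R|=1.02649 >1
Stable set (-1.1111, 0).

(-1.1111,0); λ=-9 ⇒ h* = (10/9)/9 = 0.1235.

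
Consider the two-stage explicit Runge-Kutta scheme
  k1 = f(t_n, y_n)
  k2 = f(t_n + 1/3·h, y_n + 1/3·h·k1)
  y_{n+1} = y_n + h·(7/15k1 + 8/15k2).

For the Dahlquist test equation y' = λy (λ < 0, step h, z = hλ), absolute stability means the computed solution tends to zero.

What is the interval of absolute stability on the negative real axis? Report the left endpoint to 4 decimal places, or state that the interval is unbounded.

Set f=λy, z=hλ:
  k1=λy_n ⇒ h·k1=z·y_n;  k2=λ(1+1/3z)y_n ⇒ h·k2=z(1+1/3z)y_n
  y_{n+1}/y_n = 1 + 7/15z + 8/15z(1+1/3z) = 1 + z + 8/45z²
  R(z) = 1 + z + 8/45z².

Boundary: |R(x)|=1, x<0.
x=-1.4: |R|=0.0516
R=1: x+8/45x²=0 ⇒ x=−45/8=-5.6250; min R=1−1/(4·8/45)=-0.4062>−1
Confirm numerically:
  x=-4.471: |R|=0.08275 <1
  x=-3.796: |R|=0.23429 <1
  x=-2.985: |R|=0.40096 <1
  x=-2.685: |R|=0.40336 <1
  x=-5.989: |R|=1.38755 >1
  x=-5.661: |R|=1.03623 >1
Stable set (-5.6250, 0).

z∈(-5.6250,0).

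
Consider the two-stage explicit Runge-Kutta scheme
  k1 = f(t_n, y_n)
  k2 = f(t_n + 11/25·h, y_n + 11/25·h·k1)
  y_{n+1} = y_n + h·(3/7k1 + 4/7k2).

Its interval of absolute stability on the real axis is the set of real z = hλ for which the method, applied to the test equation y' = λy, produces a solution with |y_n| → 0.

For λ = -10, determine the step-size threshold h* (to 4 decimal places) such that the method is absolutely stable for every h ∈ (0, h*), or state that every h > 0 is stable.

(-3.9773,0); λ=-10 ⇒ h* = (175/44)/10 = 0.3977.

On y'=λy, z=hλ:
  k1=λy_n ⇒ h·k1=z·y_n;  k2=λ(1+11/25z)y_n ⇒ h·k2=z(1+11/25z)y_n
  y_{n+1}/y_n = 1 + 3/7z + 4/7z(1+11/25z) = 1 + z + 44/175z²
  R(z) = 1 + z + 44/175z².

Need |R(x)|<1, x<0.
x=-1.47: |R|=0.0733
R=1: x+44/175x²=0 ⇒ x=−175/44=-3.9773; min R=1−1/(4·44/175)=0.0057>−1
Confirm numerically:
  x=-3.315: |R|=0.44801 <1
  x=-2.496: |R|=0.07040 <1
  x=-1.694: |R|=0.02751 <1
  x=-4.207: |R|=1.24300 >1
  x=-4.184: |R|=1.21747 >1
  x=-4.075: |R|=1.10013 >1
So |R|<1 on (-3.9773, 0).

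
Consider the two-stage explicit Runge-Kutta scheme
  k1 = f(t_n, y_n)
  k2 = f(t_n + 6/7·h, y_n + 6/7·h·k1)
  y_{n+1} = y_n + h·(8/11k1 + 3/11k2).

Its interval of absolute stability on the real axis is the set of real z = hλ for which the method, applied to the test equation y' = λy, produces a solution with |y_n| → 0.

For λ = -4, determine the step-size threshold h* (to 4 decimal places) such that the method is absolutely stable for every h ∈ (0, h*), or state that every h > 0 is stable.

Test eqn y'=λy, z=hλ:
  k1=λy_n ⇒ h·k1=z·y_n;  k2=λ(1+6/7z)y_n ⇒ h·k2=z(1+6/7z)y_n
  y_{n+1}/y_n = 1 + 8/11z + 3/11z(1+6/7z) = 1 + z + 18/77z²
  ⇒ R(z) = 1 + z + 18/77z².

Need |R(x)|<1, x<0.
x=-1.09: |R|=0.1877
R=1: x+18/77x²=0 ⇒ x=−77/18=-4.2778; min R=1−1/(4·18/77)=-0.0694>−1
Confirm numerically:
  x=-2.801: |R|=0.03304 <1
  x=-2.571: |R|=0.02580 <1
  x=-2.174: |R|=0.06916 <1
  x=-4.838: |R|=1.63359 >1
  x=-4.495: |R|=1.22825 >1
Stable set (-4.2778, 0).

(-4.2778,0); λ=-4 ⇒ h* = (77/18)/4 = 1.0694.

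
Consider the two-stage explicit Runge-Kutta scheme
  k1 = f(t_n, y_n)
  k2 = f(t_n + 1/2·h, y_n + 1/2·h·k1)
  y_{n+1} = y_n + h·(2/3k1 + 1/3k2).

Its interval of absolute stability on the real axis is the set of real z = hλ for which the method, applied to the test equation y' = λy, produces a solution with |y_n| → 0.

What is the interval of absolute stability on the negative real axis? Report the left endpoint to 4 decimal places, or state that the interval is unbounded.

z∈(-6.0000,0).

Test eqn y'=λy, z=hλ:
  k1=λy_n ⇒ h·k1=z·y_n;  k2=λ(1+1/2z)y_n ⇒ h·k2=z(1+1/2z)y_n
  y_{n+1}/y_n = 1 + 2/3z + 1/3z(1+1/2z) = 1 + z + 1/6z²
  Hence R(z) = 1 + z + 1/6z².

Need |R(x)|<1, x<0.
x=-0.48: |R|=0.5584
R=1: x+1/6x²=0 ⇒ x=−6=-6.0000; min R=1−1/(4·1/6)=-0.5000>−1
Confirm numerically:
  x=-3.917: |R|=0.35985 <1
  x=-3.473: |R|=0.46271 <1
  x=-3.427: |R|=0.46961 <1
  x=-6.591: |R|=1.64921 >1
  x=-6.556: |R|=1.60752 >1
  x=-6.135: |R|=1.13804 >1
Interval (-6.0000, 0).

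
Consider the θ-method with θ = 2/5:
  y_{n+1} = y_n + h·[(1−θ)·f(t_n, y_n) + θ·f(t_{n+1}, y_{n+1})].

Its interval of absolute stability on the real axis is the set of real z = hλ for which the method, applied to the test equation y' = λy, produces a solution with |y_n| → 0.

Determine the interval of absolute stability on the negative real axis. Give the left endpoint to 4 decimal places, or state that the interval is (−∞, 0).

On y'=λy, z=hλ:
  y_{n+1} = y_n + z·[3/5·y_n + 2/5·y_{n+1}] ⇒ (1 − 2/5z)y_{n+1} = (1 + 3/5z)y_n
  Hence R(z) = (1 + 3/5z)/(1 − 2/5z).

Boundary: |R(x)|=1, x<0.
x=-1.49: |R|=0.0664
R=−1: 1+3/5x = −1+2/5x ⇒ -1/5x=2 ⇒ x=2/(-1/5)=-10.0000
Confirm numerically:
  x=-9.651: |R|=0.98564 <1
  x=-6.472: |R|=0.80339 <1
  x=-4.797: |R|=0.64348 <1
  x=-10.214: |R|=1.00842 >1
  x=-10.148: |R|=1.00585 >1
  x=-10.079: |R|=1.00314 >1
So |R|<1 on (-10.0000, 0).

(-10.0000, 0).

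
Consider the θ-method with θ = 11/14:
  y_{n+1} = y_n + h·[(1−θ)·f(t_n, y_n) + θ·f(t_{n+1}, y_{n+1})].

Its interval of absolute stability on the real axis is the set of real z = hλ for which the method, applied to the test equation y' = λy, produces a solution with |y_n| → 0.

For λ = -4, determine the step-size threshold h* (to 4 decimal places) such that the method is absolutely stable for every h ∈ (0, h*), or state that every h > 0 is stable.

unbounded; (−∞, 0). Any h>0 works for λ=-4.

With y'=λy (z=hλ):
  y_{n+1} = y_n + z·[3/14·y_n + 11/14·y_{n+1}] ⇒ (1 − 11/14z)y_{n+1} = (1 + 3/14z)y_n
  R(z) = (1 + 3/14z)/(1 − 11/14z).

Solve |R(x)|<1 on ℝ⁻.
x=-1.24: |R|=0.3719
x=-2: |R|=0.2222
x=-10: |R|=0.1290
x=-100: |R|=0.2567
θ=11/14≥1/2 ⇒ |1+3/14x|<|1−11/14x| ∀x<0 ⇒ stable on all of ℝ⁻.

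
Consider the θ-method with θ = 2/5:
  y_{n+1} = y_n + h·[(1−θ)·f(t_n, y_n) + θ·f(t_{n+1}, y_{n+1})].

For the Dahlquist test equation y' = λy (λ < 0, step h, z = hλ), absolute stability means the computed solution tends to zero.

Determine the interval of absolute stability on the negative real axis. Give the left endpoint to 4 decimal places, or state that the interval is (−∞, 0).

z∈(-10.0000,0).

Set f=λy, z=hλ:
  y_{n+1} = y_n + z·[3/5·y_n + 2/5·y_{n+1}] ⇒ (1 − 2/5z)y_{n+1} = (1 + 3/5z)y_n
  ⇒ R(z) = (1 + 3/5z)/(1 − 2/5z).

Solve |R(x)|<1 on ℝ⁻.
x=-1.56: |R|=0.0394
R=−1: 1+3/5x = −1+2/5x ⇒ -1/5x=2 ⇒ x=2/(-1/5)=-10.0000
Confirm numerically:
  x=-7.929: |R|=0.90071 <1
  x=-6.601: |R|=0.81326 <1
  x=-5.855: |R|=0.75194 <1
  x=-10.342: |R|=1.01332 >1
  x=-10.294: |R|=1.01149 >1
So |R|<1 on (-10.0000, 0).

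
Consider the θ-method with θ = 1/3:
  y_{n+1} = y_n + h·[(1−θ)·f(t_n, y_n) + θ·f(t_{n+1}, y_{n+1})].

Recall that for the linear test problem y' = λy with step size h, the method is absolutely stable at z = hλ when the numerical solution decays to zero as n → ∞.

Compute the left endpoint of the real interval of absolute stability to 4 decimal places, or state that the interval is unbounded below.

left endpoint -6.0000.

Set f=λy, z=hλ:
  y_{n+1} = y_n + z·[2/3·y_n + 1/3·y_{n+1}] ⇒ (1 − 1/3z)y_{n+1} = (1 + 2/3z)y_n
  R(z) = (1 + 2/3z)/(1 − 1/3z).

Solve |R(x)|<1 on ℝ⁻.
x=-0.35: |R|=0.6866
R=−1: 1+2/3x = −1+1/3x ⇒ -1/3x=2 ⇒ x=2/(-1/3)=-6.0000
Confirm numerically:
  x=-5.474: |R|=0.93793 <1
  x=-4.004: |R|=0.71502 <1
  x=-3.980: |R|=0.71060 <1
  x=-3.373: |R|=0.58779 <1
  x=-6.495: |R|=1.05213 >1
  x=-6.400: |R|=1.04255 >1
  x=-6.046: |R|=1.00509 >1
Interval (-6.0000, 0).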